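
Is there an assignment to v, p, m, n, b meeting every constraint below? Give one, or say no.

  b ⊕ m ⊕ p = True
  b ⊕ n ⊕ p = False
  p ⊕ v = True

v: True, p: False, m: False, n: True, b: True

b ⊕ m ⊕ p = T ⊕ F ⊕ F = True ✓
b ⊕ n ⊕ p = T ⊕ T ⊕ F = False ✓
p ⊕ v = F ⊕ T = True ✓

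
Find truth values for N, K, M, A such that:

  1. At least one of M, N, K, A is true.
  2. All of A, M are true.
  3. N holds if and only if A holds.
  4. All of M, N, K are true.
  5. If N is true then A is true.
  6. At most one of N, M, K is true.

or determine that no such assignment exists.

UNSATISFIABLE

Case N = True:
  (2) forces A = True.
  (2) forces M = True.
  Constraint (6) is violated (N=T, M=T) — contradiction.
Case N = False:
  Constraint (4) is violated (N=F) — contradiction.
Both cases fail — unsatisfiable.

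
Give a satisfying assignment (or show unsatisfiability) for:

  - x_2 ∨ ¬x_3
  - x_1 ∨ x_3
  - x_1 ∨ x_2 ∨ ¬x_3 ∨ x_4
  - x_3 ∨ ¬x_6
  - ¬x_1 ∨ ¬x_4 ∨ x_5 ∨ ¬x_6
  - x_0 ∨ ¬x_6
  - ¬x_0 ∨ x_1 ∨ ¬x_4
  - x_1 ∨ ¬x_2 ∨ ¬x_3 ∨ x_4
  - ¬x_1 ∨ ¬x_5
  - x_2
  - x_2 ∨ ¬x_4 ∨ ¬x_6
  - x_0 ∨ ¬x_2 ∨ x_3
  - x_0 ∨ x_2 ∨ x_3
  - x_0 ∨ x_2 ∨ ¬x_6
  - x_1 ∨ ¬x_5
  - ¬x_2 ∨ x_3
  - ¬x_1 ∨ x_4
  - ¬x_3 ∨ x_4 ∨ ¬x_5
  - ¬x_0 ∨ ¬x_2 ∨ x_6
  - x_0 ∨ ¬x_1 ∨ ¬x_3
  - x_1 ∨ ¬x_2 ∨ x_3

Unit clause (x_2) forces x_2 = True.
In (¬x_2 ∨ x_3) only x_3 is left, so x_3 = True.
Set x_0 = False.
  then (x_0 ∨ ¬x_6) forces x_6 = False.
  then (x_0 ∨ ¬x_1 ∨ ¬x_3) forces x_1 = False.
  then (x_1 ∨ ¬x_2 ∨ ¬x_3 ∨ x_4) forces x_4 = True.
  then (x_1 ∨ ¬x_5) forces x_5 = False.
All clauses satisfied.

x_0=F; x_1=F; x_2=T; x_3=T; x_4=T; x_5=F; x_6=F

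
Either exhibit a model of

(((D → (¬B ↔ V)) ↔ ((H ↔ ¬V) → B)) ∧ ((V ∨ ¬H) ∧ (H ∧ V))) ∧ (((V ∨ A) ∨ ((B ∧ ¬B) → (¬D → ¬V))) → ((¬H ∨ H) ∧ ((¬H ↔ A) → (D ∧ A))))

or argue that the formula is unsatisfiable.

H = True, B = False, V = True, D = True, A = True

  ((D → (¬B ↔ V)) ↔ ((H ↔ ¬V) → B)) ∧ ((V ∨ ¬H) ∧ (H ∧ V)) = True
    (D → (¬B ↔ V)) ↔ ((H ↔ ¬V) → B) = True
      D → (¬B ↔ V) = True
        ¬B ↔ V = True
          ¬B = True
      (H ↔ ¬V) → B = True
        H ↔ ¬V = False
          ¬V = False
    (V ∨ ¬H) ∧ (H ∧ V) = True
      V ∨ ¬H = True
        ¬H = False
      H ∧ V = True
  ((V ∨ A) ∨ ((B ∧ ¬B) → (¬D → ¬V))) → ((¬H ∨ H) ∧ ((¬H ↔ A) → (D ∧ A))) = True
    (V ∨ A) ∨ ((B ∧ ¬B) → (¬D → ¬V)) = True
      V ∨ A = True
      (B ∧ ¬B) → (¬D → ¬V) = True
        B ∧ ¬B = False
          ¬B = True
        ¬D → ¬V = True
          ¬D = False
          ¬V = False
    (¬H ∨ H) ∧ ((¬H ↔ A) → (D ∧ A)) = True
      ¬H ∨ H = True
        ¬H = False
      (¬H ↔ A) → (D ∧ A) = True
        ¬H ↔ A = False
          ¬H = False
        D ∧ A = True
Both conjuncts True, so the formula holds.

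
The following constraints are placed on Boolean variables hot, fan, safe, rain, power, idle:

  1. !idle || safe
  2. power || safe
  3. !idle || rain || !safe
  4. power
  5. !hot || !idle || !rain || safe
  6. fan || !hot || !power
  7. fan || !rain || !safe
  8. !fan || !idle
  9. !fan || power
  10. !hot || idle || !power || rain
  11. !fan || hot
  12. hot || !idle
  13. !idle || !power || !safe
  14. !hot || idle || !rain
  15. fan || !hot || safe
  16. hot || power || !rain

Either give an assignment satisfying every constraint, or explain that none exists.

Unit clause (power) forces power = True.
Try hot = True:
  (fan || !hot || !power) forces fan = True.
  (!fan || !idle) forces idle = False.
  (!hot || idle || !power || rain) forces rain = True.
  clause (!hot || idle || !rain) is falsified — backtrack.
So hot = False.
  then (!fan || hot) forces fan = False.
  then (hot || !idle) forces idle = False.
Set safe = True.
  then (fan || !rain || !safe) forces rain = False.
All clauses satisfied.

hot = False, fan = False, safe = True, rain = False, power = True, idle = False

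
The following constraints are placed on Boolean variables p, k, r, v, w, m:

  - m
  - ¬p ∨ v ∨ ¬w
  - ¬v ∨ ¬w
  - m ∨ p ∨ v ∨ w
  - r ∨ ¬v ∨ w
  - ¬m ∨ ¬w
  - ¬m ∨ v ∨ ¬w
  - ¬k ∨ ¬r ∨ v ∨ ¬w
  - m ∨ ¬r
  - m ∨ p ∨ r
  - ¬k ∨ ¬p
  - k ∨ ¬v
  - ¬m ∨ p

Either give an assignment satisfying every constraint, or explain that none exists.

p = True; k = False; r = False; v = False; w = False; m = True

Unit clause (m) forces m = True.
In (¬m ∨ ¬w) only ¬w is left, so w = False.
In (¬m ∨ p) only p is left, so p = True.
In (¬k ∨ ¬p) only ¬k is left, so k = False.
In (k ∨ ¬v) only ¬v is left, so v = False.
Set r = False.
All clauses satisfied.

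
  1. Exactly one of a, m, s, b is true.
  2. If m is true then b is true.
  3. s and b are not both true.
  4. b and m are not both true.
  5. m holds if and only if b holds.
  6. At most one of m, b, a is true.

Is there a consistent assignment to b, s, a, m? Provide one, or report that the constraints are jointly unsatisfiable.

b: False, s: True, a: False, m: False

  (1) {a, m, s, b}: 1 true — exactly one ✓
  (2) m=F ⇒ b: vacuous ✓
  (3) s=T, b=F — not both ✓
  (4) b=F, m=F — not both ✓
  (5) m=F, b=F — same ✓
  (6) {m, b, a}: 0 true — at most one ✓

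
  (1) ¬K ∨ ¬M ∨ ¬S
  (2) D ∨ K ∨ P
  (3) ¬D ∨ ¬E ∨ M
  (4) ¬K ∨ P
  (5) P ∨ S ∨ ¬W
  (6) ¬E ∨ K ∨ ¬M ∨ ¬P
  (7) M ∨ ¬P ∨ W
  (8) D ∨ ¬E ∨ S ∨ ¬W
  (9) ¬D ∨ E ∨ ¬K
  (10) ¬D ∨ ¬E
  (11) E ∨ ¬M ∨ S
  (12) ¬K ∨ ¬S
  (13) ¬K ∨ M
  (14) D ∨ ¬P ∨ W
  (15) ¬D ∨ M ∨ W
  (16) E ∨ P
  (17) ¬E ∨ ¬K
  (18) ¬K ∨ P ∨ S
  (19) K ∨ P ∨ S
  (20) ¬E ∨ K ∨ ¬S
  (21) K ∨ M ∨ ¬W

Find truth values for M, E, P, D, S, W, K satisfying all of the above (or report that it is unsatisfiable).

M=T, E=F, P=T, D=T, S=T, W=T, K=F

Try M = False:
  (¬K ∨ M) forces K = False.
  (K ∨ M ∨ ¬W) forces W = False.
  (M ∨ ¬P ∨ W) forces P = False.
  (D ∨ K ∨ P) forces D = True.
  clause (¬D ∨ M ∨ W) is falsified — backtrack.
So M = True.
Set E = False.
  then (E ∨ ¬M ∨ S) forces S = True.
  then (¬K ∨ ¬S) forces K = False.
  then (E ∨ P) forces P = True.
Set D = True.
Set W = True.
All clauses satisfied.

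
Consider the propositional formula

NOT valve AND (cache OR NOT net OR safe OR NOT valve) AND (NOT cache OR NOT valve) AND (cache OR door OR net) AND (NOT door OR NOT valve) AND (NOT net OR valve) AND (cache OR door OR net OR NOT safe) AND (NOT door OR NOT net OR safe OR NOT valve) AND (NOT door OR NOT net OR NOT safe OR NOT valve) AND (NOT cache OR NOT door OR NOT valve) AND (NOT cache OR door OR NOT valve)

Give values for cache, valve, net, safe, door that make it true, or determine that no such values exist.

cache: True, valve: False, net: False, safe: True, door: False

Unit clause (NOT valve) forces valve = False.
In (NOT net OR valve) only NOT net is left, so net = False.
Set cache = True.
Set safe = True.
Set door = False.
All clauses satisfied.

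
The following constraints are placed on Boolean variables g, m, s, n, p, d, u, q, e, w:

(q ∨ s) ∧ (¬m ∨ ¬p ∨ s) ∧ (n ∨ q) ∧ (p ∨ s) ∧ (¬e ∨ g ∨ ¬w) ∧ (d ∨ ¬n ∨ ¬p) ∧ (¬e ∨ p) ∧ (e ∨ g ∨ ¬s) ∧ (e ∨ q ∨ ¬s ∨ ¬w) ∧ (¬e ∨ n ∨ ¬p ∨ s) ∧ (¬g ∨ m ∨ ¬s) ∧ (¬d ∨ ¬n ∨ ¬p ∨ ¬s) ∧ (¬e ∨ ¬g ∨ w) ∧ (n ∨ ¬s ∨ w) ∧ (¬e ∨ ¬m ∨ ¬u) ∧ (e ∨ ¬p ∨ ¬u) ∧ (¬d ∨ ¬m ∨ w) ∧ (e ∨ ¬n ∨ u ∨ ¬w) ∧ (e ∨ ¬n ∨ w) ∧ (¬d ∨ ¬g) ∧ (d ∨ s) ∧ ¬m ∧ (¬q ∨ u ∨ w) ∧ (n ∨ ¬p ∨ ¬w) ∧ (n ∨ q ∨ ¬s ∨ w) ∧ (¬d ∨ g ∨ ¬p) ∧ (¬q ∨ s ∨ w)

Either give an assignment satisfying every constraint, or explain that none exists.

The formula is unsatisfiable.

Case s = True:
  (¬m) forces m = False.
  (¬g ∨ m ∨ ¬s) forces g = False.
  (e ∨ g ∨ ¬s) forces e = True.
  (¬e ∨ g ∨ ¬w) forces w = False.
  (¬e ∨ p) forces p = True.
  (n ∨ ¬s ∨ w) forces n = True.
  (d ∨ ¬n ∨ ¬p) forces d = True.
  Clause (¬d ∨ ¬n ∨ ¬p ∨ ¬s) is falsified — contradiction.
Case s = False:
  (q ∨ s) forces q = True.
  (p ∨ s) forces p = True.
  (¬m ∨ ¬p ∨ s) forces m = False.
  (d ∨ s) forces d = True.
  (¬d ∨ ¬g) forces g = False.
  Clause (¬d ∨ g ∨ ¬p) is falsified — contradiction.
Both cases fail, so the formula is unsatisfiable.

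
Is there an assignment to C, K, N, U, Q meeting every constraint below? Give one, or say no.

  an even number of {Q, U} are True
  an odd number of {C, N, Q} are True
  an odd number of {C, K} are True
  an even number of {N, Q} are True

C = True, K = False, N = True, U = True, Q = True

{Q, U}: 2 true → even ✓
{C, N, Q}: 3 true → odd ✓
{C, K}: 1 true → odd ✓
{N, Q}: 2 true → even ✓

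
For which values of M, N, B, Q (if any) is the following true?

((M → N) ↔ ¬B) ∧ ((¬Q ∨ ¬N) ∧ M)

M: True; N: False; B: True; Q: False

  (M → N) ↔ ¬B = True
    M → N = False
    ¬B = False
  (¬Q ∨ ¬N) ∧ M = True
    ¬Q ∨ ¬N = True
      ¬Q = True
      ¬N = True
Both conjuncts True, so the formula holds.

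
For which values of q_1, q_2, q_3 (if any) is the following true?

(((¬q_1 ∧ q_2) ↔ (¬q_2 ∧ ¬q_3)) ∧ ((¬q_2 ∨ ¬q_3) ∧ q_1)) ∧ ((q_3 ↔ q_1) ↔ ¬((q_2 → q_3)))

Unsatisfiable — no assignment works.

Case q_1 = True: the formula simplifies to (¬((¬q_2 ∧ ¬q_3)) ∧ (¬q_2 ∨ ¬q_3)) ∧ (q_3 ↔ ¬((q_2 → q_3))).
  q_3 = True: the conjunct q_3 ↔ ¬((q_2 → q_3)) becomes True ↔ ¬True = False.
  q_3 = False: simplifies to ¬(¬q_2) ∧ ¬q_2.
    q_2 = True: the conjunct ¬q_2 is False.
    q_2 = False: the conjunct ¬(¬q_2) becomes ¬(¬False) = False.
Case q_1 = False: the conjunct q_1 is False.
Both cases fail — unsatisfiable.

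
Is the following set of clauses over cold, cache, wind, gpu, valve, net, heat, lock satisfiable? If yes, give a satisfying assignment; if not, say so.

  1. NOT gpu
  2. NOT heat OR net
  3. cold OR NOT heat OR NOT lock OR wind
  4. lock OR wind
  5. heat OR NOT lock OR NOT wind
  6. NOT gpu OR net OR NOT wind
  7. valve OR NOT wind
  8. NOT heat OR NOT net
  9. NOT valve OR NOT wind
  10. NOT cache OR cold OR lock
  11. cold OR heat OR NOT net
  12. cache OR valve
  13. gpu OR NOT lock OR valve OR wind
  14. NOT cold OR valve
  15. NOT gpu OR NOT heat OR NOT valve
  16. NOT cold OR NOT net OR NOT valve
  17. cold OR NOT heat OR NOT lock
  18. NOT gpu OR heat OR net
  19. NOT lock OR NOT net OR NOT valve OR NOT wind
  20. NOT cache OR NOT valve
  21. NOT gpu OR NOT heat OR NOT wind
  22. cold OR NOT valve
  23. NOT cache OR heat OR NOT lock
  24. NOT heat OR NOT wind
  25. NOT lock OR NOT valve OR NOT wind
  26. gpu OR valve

cold = True, cache = False, wind = False, gpu = False, valve = True, net = False, heat = False, lock = True

Unit clause (NOT gpu) forces gpu = False.
In (gpu OR valve) only valve is left, so valve = True.
In (NOT valve OR NOT wind) only NOT wind is left, so wind = False.
In (NOT cache OR NOT valve) only NOT cache is left, so cache = False.
In (cold OR NOT valve) only cold is left, so cold = True.
In (lock OR wind) only lock is left, so lock = True.
In (NOT cold OR NOT net OR NOT valve) only NOT net is left, so net = False.
In (NOT heat OR net) only NOT heat is left, so heat = False.
All clauses satisfied.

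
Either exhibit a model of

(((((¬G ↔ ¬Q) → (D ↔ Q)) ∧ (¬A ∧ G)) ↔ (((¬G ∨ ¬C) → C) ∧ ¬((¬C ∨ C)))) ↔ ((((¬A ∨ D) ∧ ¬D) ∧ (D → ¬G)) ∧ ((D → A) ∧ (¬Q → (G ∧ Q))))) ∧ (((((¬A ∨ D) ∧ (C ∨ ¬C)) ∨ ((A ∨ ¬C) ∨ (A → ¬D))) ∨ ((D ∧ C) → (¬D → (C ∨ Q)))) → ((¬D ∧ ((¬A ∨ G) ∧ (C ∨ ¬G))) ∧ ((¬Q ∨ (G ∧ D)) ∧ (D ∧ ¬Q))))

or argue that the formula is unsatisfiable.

No satisfying assignment exists.

The conjunct ((((¬A ∨ D) ∧ (C ∨ ¬C)) ∨ ((A ∨ ¬C) ∨ (A → ¬D))) ∨ ((D ∧ C) → (¬D → (C ∨ Q)))) → ((¬D ∧ ((¬A ∨ G) ∧ (C ∨ ¬G))) ∧ ((¬Q ∨ (G ∧ D)) ∧ (D ∧ ¬Q))) is unsatisfiable on its own:
  D = True: this becomes (((C ∨ ¬C) ∨ ((A ∨ ¬C) ∨ ¬A)) ∨ True) → (False ∧ ((¬Q ∨ G) ∧ ¬Q)) = False.
  D = False: this becomes (True ∨ True) → (((¬A ∨ G) ∧ (C ∨ ¬G)) ∧ False) = False.
So the whole conjunction is unsatisfiable.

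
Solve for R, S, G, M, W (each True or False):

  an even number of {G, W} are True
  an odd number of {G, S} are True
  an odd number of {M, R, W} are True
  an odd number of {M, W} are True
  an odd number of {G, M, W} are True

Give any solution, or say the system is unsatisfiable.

R=F, S=T, G=F, M=T, W=F

{G, W}: 0 true → even ✓
{G, S}: 1 true → odd ✓
{M, R, W}: 1 true → odd ✓
{M, W}: 1 true → odd ✓
{G, M, W}: 1 true → odd ✓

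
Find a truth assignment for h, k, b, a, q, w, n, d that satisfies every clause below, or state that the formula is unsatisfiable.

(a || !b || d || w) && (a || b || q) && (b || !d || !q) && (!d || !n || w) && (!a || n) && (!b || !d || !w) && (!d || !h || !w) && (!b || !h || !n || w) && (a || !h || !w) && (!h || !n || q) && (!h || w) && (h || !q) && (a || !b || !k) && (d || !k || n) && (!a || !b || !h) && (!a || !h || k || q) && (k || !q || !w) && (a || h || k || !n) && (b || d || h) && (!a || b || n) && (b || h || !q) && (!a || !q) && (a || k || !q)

Set h = False.
  then (h || !q) forces q = False.
Set k = True.
Set b = False.
  then (a || b || q) forces a = True.
  then (!a || n) forces n = True.
  then (b || d || h) forces d = True.
  then (!d || !n || w) forces w = True.
All clauses satisfied.

h=F; k=T; b=F; a=T; q=F; w=T; n=T; d=T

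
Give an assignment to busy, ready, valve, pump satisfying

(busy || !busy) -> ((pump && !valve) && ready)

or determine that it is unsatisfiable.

busy=T; ready=T; valve=F; pump=T

  (busy || !busy) -> ((pump && !valve) && ready) = True
    busy || !busy = True
      !busy = False
    (pump && !valve) && ready = True
      pump && !valve = True
        !valve = True
The formula evaluates to True.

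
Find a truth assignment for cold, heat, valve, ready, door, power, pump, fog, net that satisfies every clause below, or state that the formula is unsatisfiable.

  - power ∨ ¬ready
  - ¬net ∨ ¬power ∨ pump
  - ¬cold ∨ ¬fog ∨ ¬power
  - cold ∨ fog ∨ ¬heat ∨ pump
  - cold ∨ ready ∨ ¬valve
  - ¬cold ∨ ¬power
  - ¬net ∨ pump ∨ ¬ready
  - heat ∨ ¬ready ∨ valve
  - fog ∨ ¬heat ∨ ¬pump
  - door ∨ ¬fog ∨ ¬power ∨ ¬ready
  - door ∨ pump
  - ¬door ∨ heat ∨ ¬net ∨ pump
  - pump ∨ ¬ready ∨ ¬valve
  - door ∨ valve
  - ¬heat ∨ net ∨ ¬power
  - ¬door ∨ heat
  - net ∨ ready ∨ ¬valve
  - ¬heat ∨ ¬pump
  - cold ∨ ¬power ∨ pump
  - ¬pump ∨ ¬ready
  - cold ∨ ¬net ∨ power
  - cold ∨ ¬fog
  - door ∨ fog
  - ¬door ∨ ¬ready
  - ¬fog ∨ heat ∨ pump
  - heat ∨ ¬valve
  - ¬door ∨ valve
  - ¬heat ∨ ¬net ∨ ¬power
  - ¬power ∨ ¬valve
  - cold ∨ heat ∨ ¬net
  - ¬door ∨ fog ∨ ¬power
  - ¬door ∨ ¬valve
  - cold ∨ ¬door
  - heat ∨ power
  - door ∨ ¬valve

Case valve = True:
  (heat ∨ ¬valve) forces heat = True.
  (¬heat ∨ ¬pump) forces pump = False.
  (door ∨ pump) forces door = True.
  Clause (¬door ∨ ¬valve) is falsified — contradiction.
Case valve = False:
  (door ∨ valve) forces door = True.
  Clause (¬door ∨ valve) is falsified — contradiction.
Both cases fail, so the formula is unsatisfiable.

UNSATISFIABLE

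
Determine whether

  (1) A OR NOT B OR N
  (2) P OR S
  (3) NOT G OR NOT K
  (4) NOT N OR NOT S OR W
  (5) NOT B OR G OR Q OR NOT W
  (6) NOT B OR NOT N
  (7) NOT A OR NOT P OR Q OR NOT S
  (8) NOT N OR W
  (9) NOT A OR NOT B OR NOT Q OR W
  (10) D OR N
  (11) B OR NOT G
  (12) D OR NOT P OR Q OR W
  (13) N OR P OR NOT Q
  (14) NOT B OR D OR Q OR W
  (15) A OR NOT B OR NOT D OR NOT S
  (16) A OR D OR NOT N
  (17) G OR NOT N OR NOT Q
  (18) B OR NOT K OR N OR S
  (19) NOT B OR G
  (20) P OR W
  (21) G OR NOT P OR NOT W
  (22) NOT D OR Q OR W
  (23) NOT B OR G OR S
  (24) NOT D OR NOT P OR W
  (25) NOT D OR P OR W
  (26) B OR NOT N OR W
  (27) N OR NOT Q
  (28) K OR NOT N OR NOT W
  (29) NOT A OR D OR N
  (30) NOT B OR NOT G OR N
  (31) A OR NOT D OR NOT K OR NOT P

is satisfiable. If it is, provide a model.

Set N = False.
  then (D OR N) forces D = True.
  then (N OR NOT Q) forces Q = False.
  then (NOT D OR Q OR W) forces W = True.
Set B = False.
  then (B OR NOT G) forces G = False.
  then (G OR NOT P OR NOT W) forces P = False.
  then (P OR S) forces S = True.
Set K = True.
Set A = True.
All clauses satisfied.

N = False, B = False, W = True, P = False, K = True, D = True, Q = False, A = True, S = True, G = False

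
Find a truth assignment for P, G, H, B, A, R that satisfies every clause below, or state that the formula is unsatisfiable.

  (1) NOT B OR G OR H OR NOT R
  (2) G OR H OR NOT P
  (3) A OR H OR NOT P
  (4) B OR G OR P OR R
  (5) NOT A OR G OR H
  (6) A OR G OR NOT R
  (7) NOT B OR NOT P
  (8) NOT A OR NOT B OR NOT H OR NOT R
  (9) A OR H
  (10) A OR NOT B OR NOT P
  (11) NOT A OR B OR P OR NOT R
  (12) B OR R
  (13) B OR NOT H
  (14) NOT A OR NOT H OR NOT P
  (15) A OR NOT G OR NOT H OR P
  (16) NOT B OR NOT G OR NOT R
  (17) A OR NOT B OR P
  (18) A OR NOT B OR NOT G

P = True, G = True, H = False, B = False, A = True, R = True

Set P = True.
  then (NOT B OR NOT P) forces B = False.
  then (B OR R) forces R = True.
  then (B OR NOT H) forces H = False.
  then (G OR H OR NOT P) forces G = True.
  then (A OR H OR NOT P) forces A = True.
All clauses satisfied.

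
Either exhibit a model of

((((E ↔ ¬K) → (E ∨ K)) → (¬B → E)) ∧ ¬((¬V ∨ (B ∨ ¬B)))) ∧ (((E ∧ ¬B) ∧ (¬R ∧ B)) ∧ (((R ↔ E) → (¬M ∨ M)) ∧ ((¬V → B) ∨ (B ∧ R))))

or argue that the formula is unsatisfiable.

The conjunct ¬((¬V ∨ (B ∨ ¬B))) is unsatisfiable on its own:
  V=F, B=F: evaluates to False.
  V=F, B=T: evaluates to False.
  V=T, B=F: evaluates to False.
  V=T, B=T: evaluates to False.
So the whole conjunction is unsatisfiable.

UNSATISFIABLE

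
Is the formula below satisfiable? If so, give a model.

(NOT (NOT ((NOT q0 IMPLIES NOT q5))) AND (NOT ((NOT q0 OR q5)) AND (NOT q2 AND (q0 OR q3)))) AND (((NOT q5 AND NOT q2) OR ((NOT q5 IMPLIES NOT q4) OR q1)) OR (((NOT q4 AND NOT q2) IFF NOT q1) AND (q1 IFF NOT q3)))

q0 = True; q1 = False; q2 = False; q3 = False; q4 = False; q5 = False

  NOT (NOT ((NOT q0 IMPLIES NOT q5))) AND (NOT ((NOT q0 OR q5)) AND (NOT q2 AND (q0 OR q3))) = True
    NOT (NOT ((NOT q0 IMPLIES NOT q5))) = True
      NOT ((NOT q0 IMPLIES NOT q5)) = False
        NOT q0 IMPLIES NOT q5 = True
          NOT q0 = False
          NOT q5 = True
    NOT ((NOT q0 OR q5)) AND (NOT q2 AND (q0 OR q3)) = True
      NOT ((NOT q0 OR q5)) = True
        NOT q0 OR q5 = False
          NOT q0 = False
      NOT q2 AND (q0 OR q3) = True
        NOT q2 = True
        q0 OR q3 = True
  ((NOT q5 AND NOT q2) OR ((NOT q5 IMPLIES NOT q4) OR q1)) OR (((NOT q4 AND NOT q2) IFF NOT q1) AND (q1 IFF NOT q3)) = True
    (NOT q5 AND NOT q2) OR ((NOT q5 IMPLIES NOT q4) OR q1) = True
      NOT q5 AND NOT q2 = True
        NOT q5 = True
        NOT q2 = True
      (NOT q5 IMPLIES NOT q4) OR q1 = True
        NOT q5 IMPLIES NOT q4 = True
          NOT q5 = True
          NOT q4 = True
    ((NOT q4 AND NOT q2) IFF NOT q1) AND (q1 IFF NOT q3) = False
      (NOT q4 AND NOT q2) IFF NOT q1 = True
        NOT q4 AND NOT q2 = True
          NOT q4 = True
          NOT q2 = True
        NOT q1 = True
      q1 IFF NOT q3 = False
        NOT q3 = True
Both conjuncts True, so the formula holds.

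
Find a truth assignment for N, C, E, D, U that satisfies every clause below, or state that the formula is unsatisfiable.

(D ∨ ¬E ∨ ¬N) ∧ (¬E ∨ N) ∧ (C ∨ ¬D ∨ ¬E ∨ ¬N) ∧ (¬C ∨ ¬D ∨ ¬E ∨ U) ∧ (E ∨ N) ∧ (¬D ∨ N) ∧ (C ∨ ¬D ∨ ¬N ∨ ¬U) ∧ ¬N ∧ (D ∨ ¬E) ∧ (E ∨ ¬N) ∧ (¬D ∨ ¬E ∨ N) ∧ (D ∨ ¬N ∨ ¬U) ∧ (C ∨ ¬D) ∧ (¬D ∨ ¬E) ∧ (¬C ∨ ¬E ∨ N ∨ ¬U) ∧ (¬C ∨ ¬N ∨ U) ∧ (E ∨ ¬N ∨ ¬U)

UNSATISFIABLE

Case N = True:
  Clause (¬N) is falsified — contradiction.
Case N = False:
  (¬E ∨ N) forces E = False.
  Clause (E ∨ N) is falsified — contradiction.
Both cases fail, so the formula is unsatisfiable.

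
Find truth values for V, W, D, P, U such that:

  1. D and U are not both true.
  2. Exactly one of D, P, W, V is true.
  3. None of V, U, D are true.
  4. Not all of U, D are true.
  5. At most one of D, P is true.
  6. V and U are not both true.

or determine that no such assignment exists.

V = False; W = False; D = False; P = True; U = False

  (1) D=F, U=F — not both ✓
  (2) {D, P, W, V}: 1 true — exactly one ✓
  (3) {V, U, D}: 0 true — none ✓
  (4) {U, D}: 0/2 true — not all ✓
  (5) {D, P}: 1 true — at most one ✓
  (6) V=F, U=F — not both ✓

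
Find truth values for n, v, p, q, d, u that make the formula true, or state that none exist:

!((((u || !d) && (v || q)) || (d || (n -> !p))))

n=T, v=F, p=T, q=F, d=F, u=F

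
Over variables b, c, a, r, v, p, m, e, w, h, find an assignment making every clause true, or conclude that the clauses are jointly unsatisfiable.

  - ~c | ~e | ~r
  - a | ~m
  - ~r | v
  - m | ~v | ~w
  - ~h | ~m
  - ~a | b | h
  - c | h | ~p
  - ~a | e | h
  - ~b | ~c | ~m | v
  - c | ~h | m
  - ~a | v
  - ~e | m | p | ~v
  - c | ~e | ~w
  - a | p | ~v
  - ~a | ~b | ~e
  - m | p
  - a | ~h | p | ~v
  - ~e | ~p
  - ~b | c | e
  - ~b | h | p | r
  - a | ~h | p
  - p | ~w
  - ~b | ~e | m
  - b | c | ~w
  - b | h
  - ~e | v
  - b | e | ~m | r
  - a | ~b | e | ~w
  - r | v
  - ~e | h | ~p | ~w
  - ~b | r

b = True, c = True, a = True, r = True, v = True, p = True, m = False, e = False, w = False, h = True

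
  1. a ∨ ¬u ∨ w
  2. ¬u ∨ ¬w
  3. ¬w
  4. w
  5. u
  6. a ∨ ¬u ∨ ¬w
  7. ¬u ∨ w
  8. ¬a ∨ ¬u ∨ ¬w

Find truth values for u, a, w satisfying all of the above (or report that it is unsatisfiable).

Case w = True:
  Clause (¬w) is falsified — contradiction.
Case w = False:
  Clause (w) is falsified — contradiction.
Both cases fail, so the formula is unsatisfiable.

Unsatisfiable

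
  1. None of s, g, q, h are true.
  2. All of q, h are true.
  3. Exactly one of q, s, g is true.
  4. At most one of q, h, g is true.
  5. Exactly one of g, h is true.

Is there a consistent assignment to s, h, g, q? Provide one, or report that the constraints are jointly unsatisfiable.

UNSATISFIABLE

Case h = True:
  Constraint (1) is violated (h=T) — contradiction.
Case h = False:
  Constraint (2) is violated (h=F) — contradiction.
Both cases fail — unsatisfiable.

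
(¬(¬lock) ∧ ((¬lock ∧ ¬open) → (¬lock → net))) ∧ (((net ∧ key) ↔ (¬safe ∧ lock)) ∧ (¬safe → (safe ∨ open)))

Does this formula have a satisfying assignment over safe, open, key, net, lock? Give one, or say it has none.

safe = False, open = True, key = True, net = True, lock = True

  ¬(¬lock) ∧ ((¬lock ∧ ¬open) → (¬lock → net)) = True
    ¬(¬lock) = True
      ¬lock = False
    (¬lock ∧ ¬open) → (¬lock → net) = True
      ¬lock ∧ ¬open = False
        ¬lock = False
        ¬open = False
      ¬lock → net = True
        ¬lock = False
  ((net ∧ key) ↔ (¬safe ∧ lock)) ∧ (¬safe → (safe ∨ open)) = True
    (net ∧ key) ↔ (¬safe ∧ lock) = True
      net ∧ key = True
      ¬safe ∧ lock = True
        ¬safe = True
    ¬safe → (safe ∨ open) = True
      ¬safe = True
      safe ∨ open = True
Both conjuncts True, so the formula holds.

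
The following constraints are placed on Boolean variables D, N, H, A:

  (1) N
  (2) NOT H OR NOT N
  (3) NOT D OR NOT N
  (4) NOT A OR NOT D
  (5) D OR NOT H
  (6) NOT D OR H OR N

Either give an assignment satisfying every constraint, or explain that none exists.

D = False, N = True, H = False, A = False

Unit clause (N) forces N = True.
In (NOT H OR NOT N) only NOT H is left, so H = False.
In (NOT D OR NOT N) only NOT D is left, so D = False.
Set A = False.
Check each clause:
  (N): N holds.
  (NOT H OR NOT N): NOT H holds.
  (NOT D OR NOT N): NOT D holds.
  (NOT A OR NOT D): NOT A holds.
  (D OR NOT H): NOT H holds.
  (NOT D OR H OR N): NOT D holds.
All clauses satisfied.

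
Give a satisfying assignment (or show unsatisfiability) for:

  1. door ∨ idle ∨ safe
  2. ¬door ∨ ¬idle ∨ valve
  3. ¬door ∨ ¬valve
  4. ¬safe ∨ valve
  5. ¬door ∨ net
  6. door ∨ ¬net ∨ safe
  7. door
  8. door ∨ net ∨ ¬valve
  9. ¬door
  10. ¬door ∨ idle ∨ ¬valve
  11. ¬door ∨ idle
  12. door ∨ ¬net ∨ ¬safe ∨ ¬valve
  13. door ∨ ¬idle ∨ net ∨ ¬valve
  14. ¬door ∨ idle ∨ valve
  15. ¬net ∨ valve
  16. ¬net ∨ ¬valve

UNSATISFIABLE

Case door = True:
  Clause (¬door) is falsified — contradiction.
Case door = False:
  Clause (door) is falsified — contradiction.
Both cases fail, so the formula is unsatisfiable.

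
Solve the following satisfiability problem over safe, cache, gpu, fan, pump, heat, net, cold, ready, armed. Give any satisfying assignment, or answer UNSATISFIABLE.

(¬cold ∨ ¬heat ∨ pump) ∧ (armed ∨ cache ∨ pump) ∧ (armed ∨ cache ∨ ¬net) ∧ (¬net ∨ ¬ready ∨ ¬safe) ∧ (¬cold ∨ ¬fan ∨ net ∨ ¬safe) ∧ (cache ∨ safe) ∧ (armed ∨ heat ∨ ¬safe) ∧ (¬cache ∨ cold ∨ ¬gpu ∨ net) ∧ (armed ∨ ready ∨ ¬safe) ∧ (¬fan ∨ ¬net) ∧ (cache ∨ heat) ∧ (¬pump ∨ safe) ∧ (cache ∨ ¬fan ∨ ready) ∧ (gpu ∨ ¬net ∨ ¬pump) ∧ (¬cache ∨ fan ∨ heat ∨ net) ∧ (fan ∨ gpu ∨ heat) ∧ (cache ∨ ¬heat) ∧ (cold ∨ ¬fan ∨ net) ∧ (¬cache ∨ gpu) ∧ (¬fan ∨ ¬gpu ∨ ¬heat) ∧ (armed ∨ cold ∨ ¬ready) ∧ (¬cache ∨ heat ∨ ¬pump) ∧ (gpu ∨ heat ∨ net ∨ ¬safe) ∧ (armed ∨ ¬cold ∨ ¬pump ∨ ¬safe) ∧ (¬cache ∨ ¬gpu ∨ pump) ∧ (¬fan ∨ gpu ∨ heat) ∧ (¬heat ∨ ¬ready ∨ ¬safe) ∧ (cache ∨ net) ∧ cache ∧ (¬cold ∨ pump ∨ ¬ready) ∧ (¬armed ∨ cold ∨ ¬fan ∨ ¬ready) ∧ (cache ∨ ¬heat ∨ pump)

Unit clause (cache) forces cache = True.
In (¬cache ∨ gpu) only gpu is left, so gpu = True.
In (¬cache ∨ ¬gpu ∨ pump) only pump is left, so pump = True.
In (¬pump ∨ safe) only safe is left, so safe = True.
In (¬cache ∨ heat ∨ ¬pump) only heat is left, so heat = True.
In (¬heat ∨ ¬ready ∨ ¬safe) only ¬ready is left, so ready = False.
In (armed ∨ ready ∨ ¬safe) only armed is left, so armed = True.
In (¬fan ∨ ¬gpu ∨ ¬heat) only ¬fan is left, so fan = False.
Set net = True.
Set cold = False.
All clauses satisfied.

safe = True, cache = True, gpu = True, fan = False, pump = True, heat = True, net = True, cold = False, ready = False, armed = True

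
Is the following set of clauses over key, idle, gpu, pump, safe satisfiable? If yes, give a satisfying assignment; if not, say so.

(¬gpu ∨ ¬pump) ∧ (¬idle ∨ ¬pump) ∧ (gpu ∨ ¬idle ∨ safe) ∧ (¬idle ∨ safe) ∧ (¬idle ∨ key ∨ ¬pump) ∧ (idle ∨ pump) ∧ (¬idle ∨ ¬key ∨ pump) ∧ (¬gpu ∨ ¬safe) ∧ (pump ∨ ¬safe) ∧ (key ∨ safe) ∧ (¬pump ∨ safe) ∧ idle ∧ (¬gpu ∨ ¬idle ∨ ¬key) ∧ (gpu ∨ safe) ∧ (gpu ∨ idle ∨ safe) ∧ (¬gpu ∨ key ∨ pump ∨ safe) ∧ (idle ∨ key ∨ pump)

The formula is unsatisfiable.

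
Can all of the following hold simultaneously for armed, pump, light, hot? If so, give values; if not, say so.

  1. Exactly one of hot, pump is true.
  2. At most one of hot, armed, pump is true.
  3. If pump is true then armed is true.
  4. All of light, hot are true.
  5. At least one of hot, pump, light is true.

armed = False, pump = False, light = True, hot = True

  (1) {hot, pump}: 1 true — exactly one ✓
  (2) {hot, armed, pump}: 1 true — at most one ✓
  (3) pump=F ⇒ armed: vacuous ✓
  (4) {light, hot}: all 2 true ✓
  (5) {hot, pump, light}: 2 true — at least one ✓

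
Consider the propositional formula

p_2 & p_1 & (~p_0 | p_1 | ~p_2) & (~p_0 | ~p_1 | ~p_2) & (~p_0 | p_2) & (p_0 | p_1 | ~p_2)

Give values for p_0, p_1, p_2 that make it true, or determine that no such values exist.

p_0: False; p_1: True; p_2: True

Unit clause (p_2) forces p_2 = True.
Unit clause (p_1) forces p_1 = True.
In (~p_0 | ~p_1 | ~p_2) only ~p_0 is left, so p_0 = False.
Check each clause:
  (p_2): p_2 holds.
  (p_1): p_1 holds.
  (~p_0 | p_1 | ~p_2): ~p_0 holds.
  (~p_0 | ~p_1 | ~p_2): ~p_0 holds.
  (~p_0 | p_2): ~p_0 holds.
  (p_0 | p_1 | ~p_2): p_1 holds.
All clauses satisfied.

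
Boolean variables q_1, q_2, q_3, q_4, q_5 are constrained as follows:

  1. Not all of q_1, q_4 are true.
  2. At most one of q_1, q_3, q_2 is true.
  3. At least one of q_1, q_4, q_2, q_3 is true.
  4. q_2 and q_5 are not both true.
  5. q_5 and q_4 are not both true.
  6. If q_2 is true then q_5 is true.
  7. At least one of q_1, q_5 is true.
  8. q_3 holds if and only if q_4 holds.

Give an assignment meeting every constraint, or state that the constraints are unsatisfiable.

q_1=T, q_2=F, q_3=F, q_4=F, q_5=T

  (1) {q_1, q_4}: 1/2 true — not all ✓
  (2) {q_1, q_3, q_2}: 1 true — at most one ✓
  (3) {q_1, q_4, q_2, q_3}: 1 true — at least one ✓
  (4) q_2=F, q_5=T — not both ✓
  (5) q_5=T, q_4=F — not both ✓
  (6) q_2=F ⇒ q_5: vacuous ✓
  (7) {q_1, q_5}: 2 true — at least one ✓
  (8) q_3=F, q_4=F — same ✓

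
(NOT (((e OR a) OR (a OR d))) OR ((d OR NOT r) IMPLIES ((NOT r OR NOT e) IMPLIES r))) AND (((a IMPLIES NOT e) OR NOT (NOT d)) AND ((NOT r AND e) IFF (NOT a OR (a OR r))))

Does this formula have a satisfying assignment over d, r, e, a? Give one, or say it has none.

No satisfying assignment exists.

Case r = True: the conjunct (NOT r AND e) IFF (NOT a OR (a OR r)) becomes (False AND e) IFF (NOT a OR True) = False.
Case r = False: the formula simplifies to NOT (((e OR a) OR (a OR d))) AND (((a IMPLIES NOT e) OR NOT (NOT d)) AND (e IFF (NOT a OR a))).
  a = True: the conjunct NOT (((e OR a) OR (a OR d))) becomes NOT ((True OR True)) = False.
  a = False: simplifies to NOT ((e OR d)) AND e.
    e = True: the conjunct NOT ((e OR d)) becomes NOT ((True OR d)) = False.
    e = False: the conjunct e is False.
Both cases fail — unsatisfiable.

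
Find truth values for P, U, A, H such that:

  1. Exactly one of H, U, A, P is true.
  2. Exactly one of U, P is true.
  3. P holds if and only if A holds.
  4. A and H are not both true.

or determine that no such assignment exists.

P=F, U=T, A=F, H=F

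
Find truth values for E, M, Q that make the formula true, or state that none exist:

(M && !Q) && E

E=T; M=T; Q=F

  M && !Q = True
    !Q = True
Both conjuncts True, so the formula holds.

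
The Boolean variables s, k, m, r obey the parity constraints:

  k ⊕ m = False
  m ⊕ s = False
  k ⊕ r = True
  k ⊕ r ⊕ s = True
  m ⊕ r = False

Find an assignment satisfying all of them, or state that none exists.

Adding constraints 1, 3, 5 mod 2: every variable appears an even number of times on the left, so the left side is 0.
But the right sides sum to 1 (mod 2). 0 ≠ 1 — the system is inconsistent.

No satisfying assignment exists.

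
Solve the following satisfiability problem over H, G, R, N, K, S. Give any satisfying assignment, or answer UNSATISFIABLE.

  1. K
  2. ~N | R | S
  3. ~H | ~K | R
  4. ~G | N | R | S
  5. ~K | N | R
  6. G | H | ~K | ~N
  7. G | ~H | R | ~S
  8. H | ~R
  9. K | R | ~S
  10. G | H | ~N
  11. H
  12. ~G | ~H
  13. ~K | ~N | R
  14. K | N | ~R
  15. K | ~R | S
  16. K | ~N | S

H = True; G = False; R = True; N = True; K = True; S = True

Unit clause (K) forces K = True.
Unit clause (H) forces H = True.
In (~G | ~H) only ~G is left, so G = False.
In (~H | ~K | R) only R is left, so R = True.
Set N = True.
Set S = True.
All clauses satisfied.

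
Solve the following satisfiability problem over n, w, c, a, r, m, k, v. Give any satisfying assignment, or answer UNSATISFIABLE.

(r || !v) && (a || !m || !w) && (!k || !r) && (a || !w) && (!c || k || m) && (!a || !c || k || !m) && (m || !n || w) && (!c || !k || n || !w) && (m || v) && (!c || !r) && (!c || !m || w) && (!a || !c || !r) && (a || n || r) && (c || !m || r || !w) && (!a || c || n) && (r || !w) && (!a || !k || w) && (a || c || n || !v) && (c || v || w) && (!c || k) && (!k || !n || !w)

n=T, w=F, c=F, a=T, r=T, m=T, k=F, v=T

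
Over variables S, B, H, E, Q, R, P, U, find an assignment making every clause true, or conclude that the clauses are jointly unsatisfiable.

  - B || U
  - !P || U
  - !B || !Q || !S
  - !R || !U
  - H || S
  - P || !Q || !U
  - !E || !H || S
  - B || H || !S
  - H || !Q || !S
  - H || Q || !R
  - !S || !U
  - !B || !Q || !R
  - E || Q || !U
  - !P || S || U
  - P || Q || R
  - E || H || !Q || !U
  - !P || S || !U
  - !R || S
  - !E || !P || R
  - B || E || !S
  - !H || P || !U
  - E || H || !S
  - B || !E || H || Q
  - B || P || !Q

S: True, B: True, H: True, E: False, Q: False, R: True, P: False, U: False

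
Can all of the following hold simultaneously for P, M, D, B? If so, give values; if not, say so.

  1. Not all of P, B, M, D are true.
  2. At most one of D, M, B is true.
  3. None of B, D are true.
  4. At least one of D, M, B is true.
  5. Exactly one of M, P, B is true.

P = False, M = True, D = False, B = False

  (1) {P, B, M, D}: 1/4 true — not all ✓
  (2) {D, M, B}: 1 true — at most one ✓
  (3) {B, D}: 0 true — none ✓
  (4) {D, M, B}: 1 true — at least one ✓
  (5) {M, P, B}: 1 true — exactly one ✓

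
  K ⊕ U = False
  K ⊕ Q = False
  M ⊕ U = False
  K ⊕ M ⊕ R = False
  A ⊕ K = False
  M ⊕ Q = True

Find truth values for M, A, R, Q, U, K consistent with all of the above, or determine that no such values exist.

UNSATISFIABLE

Adding constraints 1, 2, 3, 6 mod 2: every variable appears an even number of times on the left, so the left side is 0.
But the right sides sum to 1 (mod 2). 0 ≠ 1 — the system is inconsistent.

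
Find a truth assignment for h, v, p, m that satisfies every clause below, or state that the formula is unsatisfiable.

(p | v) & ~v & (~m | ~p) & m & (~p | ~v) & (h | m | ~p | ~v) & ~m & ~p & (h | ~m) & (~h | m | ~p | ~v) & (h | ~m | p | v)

No satisfying assignment exists.

Case m = True:
  Clause (~m) is falsified — contradiction.
Case m = False:
  Clause (m) is falsified — contradiction.
Both cases fail, so the formula is unsatisfiable.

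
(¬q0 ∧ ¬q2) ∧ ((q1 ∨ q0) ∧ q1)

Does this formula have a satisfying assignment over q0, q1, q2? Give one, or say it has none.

q0=F, q1=T, q2=F

  ¬q0 ∧ ¬q2 = True
    ¬q0 = True
    ¬q2 = True
  (q1 ∨ q0) ∧ q1 = True
    q1 ∨ q0 = True
Both conjuncts True, so the formula holds.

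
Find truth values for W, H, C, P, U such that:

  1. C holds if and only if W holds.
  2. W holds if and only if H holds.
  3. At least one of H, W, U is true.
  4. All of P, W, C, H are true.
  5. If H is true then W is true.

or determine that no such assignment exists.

W: True; H: True; C: True; P: True; U: True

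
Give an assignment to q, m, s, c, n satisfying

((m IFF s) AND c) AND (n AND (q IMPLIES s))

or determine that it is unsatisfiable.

q = False, m = False, s = False, c = True, n = True

  (m IFF s) AND c = True
    m IFF s = True
  n AND (q IMPLIES s) = True
    q IMPLIES s = True
Both conjuncts True, so the formula holds.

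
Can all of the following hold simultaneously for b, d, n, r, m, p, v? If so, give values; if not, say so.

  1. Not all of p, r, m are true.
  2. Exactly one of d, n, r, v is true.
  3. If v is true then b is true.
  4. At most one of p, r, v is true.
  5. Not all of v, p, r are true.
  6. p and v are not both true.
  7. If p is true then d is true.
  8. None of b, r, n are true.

b=F, d=T, n=F, r=F, m=F, p=T, v=F

  (1) {p, r, m}: 1/3 true — not all ✓
  (2) {d, n, r, v}: 1 true — exactly one ✓
  (3) v=F ⇒ b: vacuous ✓
  (4) {p, r, v}: 1 true — at most one ✓
  (5) {v, p, r}: 1/3 true — not all ✓
  (6) p=T, v=F — not both ✓
  (7) p=T ⇒ d: T ✓
  (8) {b, r, n}: 0 true — none ✓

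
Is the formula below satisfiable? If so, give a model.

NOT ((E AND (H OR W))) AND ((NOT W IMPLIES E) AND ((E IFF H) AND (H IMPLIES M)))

W = True; E = False; M = True; H = False

  NOT ((E AND (H OR W))) = True
    E AND (H OR W) = False
      H OR W = True
  (NOT W IMPLIES E) AND ((E IFF H) AND (H IMPLIES M)) = True
    NOT W IMPLIES E = True
      NOT W = False
    (E IFF H) AND (H IMPLIES M) = True
      E IFF H = True
      H IMPLIES M = True
Both conjuncts True, so the formula holds.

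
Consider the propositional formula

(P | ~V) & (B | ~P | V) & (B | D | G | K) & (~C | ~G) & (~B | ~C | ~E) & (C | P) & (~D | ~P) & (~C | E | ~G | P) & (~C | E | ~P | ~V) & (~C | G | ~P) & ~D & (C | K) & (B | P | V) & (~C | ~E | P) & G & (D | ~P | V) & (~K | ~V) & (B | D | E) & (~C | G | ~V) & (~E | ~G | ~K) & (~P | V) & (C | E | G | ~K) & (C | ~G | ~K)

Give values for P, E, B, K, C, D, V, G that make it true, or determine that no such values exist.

Case D = True:
  Clause (~D) is falsified — contradiction.
Case D = False:
  (G) forces G = True.
  (~C | ~G) forces C = False.
  (C | P) forces P = True.
  (C | K) forces K = True.
  Clause (C | ~G | ~K) is falsified — contradiction.
Both cases fail, so the formula is unsatisfiable.

UNSATISFIABLE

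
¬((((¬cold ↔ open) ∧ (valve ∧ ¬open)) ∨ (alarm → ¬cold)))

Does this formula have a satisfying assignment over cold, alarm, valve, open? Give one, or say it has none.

cold=T; alarm=T; valve=F; open=T

  ¬((((¬cold ↔ open) ∧ (valve ∧ ¬open)) ∨ (alarm → ¬cold))) = True
    ((¬cold ↔ open) ∧ (valve ∧ ¬open)) ∨ (alarm → ¬cold) = False
      (¬cold ↔ open) ∧ (valve ∧ ¬open) = False
        ¬cold ↔ open = False
          ¬cold = False
        valve ∧ ¬open = False
          ¬open = False
      alarm → ¬cold = False
        ¬cold = False
The formula evaluates to True.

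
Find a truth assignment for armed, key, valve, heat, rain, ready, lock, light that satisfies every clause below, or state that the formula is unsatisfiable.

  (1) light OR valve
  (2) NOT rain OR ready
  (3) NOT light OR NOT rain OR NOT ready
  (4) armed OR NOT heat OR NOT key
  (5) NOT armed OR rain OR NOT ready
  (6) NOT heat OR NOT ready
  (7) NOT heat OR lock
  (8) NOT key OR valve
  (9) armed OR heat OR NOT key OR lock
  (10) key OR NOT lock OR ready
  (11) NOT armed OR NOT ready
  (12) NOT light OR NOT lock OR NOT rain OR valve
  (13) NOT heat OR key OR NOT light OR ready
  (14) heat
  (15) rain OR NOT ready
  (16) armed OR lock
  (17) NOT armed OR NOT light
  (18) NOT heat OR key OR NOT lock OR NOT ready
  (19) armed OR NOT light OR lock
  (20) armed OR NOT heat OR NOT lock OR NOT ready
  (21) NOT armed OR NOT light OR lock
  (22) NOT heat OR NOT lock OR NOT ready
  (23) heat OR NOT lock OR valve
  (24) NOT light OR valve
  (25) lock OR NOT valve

Unit clause (heat) forces heat = True.
In (NOT heat OR NOT ready) only NOT ready is left, so ready = False.
In (NOT heat OR lock) only lock is left, so lock = True.
In (key OR NOT lock OR ready) only key is left, so key = True.
In (NOT rain OR ready) only NOT rain is left, so rain = False.
In (armed OR NOT heat OR NOT key) only armed is left, so armed = True.
In (NOT key OR valve) only valve is left, so valve = True.
In (NOT armed OR NOT light) only NOT light is left, so light = False.
All clauses satisfied.

armed=T, key=T, valve=T, heat=T, rain=F, ready=F, lock=T, light=F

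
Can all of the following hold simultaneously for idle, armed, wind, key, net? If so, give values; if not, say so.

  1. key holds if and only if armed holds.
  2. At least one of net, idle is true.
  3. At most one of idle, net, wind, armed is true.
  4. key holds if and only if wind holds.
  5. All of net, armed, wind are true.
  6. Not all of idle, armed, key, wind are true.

Case wind = True:
  (3) with wind=T forces idle = False.
  (2) with idle=F forces net = True.
  Constraint (3) is violated (net=T, wind=T) — contradiction.
Case wind = False:
  Constraint (5) is violated (wind=F) — contradiction.
Both cases fail — unsatisfiable.

The formula is unsatisfiable.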